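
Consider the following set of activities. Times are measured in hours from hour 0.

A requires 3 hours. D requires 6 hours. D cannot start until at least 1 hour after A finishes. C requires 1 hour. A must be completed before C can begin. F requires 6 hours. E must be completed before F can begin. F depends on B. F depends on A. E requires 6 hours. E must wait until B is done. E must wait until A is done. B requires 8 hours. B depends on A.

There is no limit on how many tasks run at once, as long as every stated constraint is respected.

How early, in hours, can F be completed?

A can start immediately at hour 0; it finishes at hour 3.
B cannot begin until A (finishes hour 3). It runs from hour 3 to 3 + 8 = hour 11.
E cannot start until B (finishes hour 11); A (finishes hour 3). The controlling bound is hour 11, so E finishes at 11 + 6 = hour 17.
F cannot start until E (finishes hour 17); B (finishes hour 11); A (finishes hour 3). The controlling bound is hour 17, so F finishes at 17 + 6 = hour 23.

23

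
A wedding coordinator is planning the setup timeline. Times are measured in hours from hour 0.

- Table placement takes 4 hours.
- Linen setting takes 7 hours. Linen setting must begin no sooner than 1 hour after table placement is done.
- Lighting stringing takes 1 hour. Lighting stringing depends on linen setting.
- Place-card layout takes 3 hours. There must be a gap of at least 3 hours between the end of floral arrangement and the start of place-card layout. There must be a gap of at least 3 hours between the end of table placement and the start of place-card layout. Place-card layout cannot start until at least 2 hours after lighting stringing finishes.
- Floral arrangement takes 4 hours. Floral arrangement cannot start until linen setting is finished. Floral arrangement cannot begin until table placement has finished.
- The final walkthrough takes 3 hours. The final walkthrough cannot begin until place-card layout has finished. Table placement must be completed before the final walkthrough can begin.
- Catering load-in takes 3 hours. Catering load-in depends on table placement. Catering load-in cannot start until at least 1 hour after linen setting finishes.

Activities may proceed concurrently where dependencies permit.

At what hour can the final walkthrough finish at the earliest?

Table placement has no prerequisites, so it starts at hour 0 and finishes at hour 4.
Linen setting waits on table placement (finishes hour 4, plus 1-hour gap → hour 5), so it starts at hour 5 and finishes at 5 + 7 = hour 12.
Lighting stringing cannot begin until linen setting (finishes hour 12). It runs from hour 12 to 12 + 1 = hour 13.
For floral arrangement: linen setting (finishes hour 12); table placement (finishes hour 4). Taking the maximum gives a start of hour 12, and it finishes at 12 + 4 = hour 16.
Place-card layout has to wait for floral arrangement (finishes hour 16, plus 3-hour gap → hour 19); table placement (finishes hour 4, plus 3-hour gap → hour 7); lighting stringing (finishes hour 13, plus 2-hour gap → hour 15). The latest of these is hour 19, so place-card layout runs hour 19 to 19 + 3 = hour 22.
The final walkthrough has to wait for place-card layout (finishes hour 22); table placement (finishes hour 4). The latest of these is hour 22, so the final walkthrough runs hour 22 to 22 + 3 = hour 25.

25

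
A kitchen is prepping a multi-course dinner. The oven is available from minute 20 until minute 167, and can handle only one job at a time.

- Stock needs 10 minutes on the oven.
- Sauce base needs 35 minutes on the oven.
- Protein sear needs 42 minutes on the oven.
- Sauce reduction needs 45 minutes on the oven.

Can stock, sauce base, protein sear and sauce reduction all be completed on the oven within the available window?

Yes

The oven window is 167 − 20 = 147 minutes.
Running back to back, the jobs need 10 + 35 + 42 + 45 = 132 minutes on the oven.
Since 132 ≤ 147, they fit within the window.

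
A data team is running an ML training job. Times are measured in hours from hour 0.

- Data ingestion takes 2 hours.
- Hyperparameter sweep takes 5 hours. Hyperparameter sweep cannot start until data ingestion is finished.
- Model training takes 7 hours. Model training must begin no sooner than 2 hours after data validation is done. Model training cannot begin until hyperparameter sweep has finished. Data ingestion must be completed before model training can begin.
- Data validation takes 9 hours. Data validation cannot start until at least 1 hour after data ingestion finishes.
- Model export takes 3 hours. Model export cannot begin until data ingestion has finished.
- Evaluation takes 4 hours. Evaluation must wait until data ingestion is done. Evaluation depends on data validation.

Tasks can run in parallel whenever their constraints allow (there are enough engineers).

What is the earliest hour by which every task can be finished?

21

Data ingestion can start immediately at hour 0; it finishes at hour 2.
Model export cannot begin until data ingestion (finishes hour 2). It runs from hour 2 to 2 + 3 = hour 5.
Hyperparameter sweep cannot begin until data ingestion (finishes hour 2). It runs from hour 2 to 2 + 5 = hour 7.
Data validation cannot begin until data ingestion (finishes hour 2, plus 1-hour gap → hour 3). It runs from hour 3 to 3 + 9 = hour 12.
Evaluation has to wait for data ingestion (finishes hour 2); data validation (finishes hour 12). The latest of these is hour 12, so evaluation runs hour 12 to 12 + 4 = hour 16.
Model training has to wait for data validation (finishes hour 12, plus 2-hour gap → hour 14); hyperparameter sweep (finishes hour 7); data ingestion (finishes hour 2). The latest of these is hour 14, so model training runs hour 14 to 14 + 7 = hour 21.
All tasks are finished once the last one completes. Finish times: Data ingestion at 2, Data validation at 12, Hyperparameter sweep at 7, Model training at 21, Evaluation at 16, Model export at 5. The latest is hour 21.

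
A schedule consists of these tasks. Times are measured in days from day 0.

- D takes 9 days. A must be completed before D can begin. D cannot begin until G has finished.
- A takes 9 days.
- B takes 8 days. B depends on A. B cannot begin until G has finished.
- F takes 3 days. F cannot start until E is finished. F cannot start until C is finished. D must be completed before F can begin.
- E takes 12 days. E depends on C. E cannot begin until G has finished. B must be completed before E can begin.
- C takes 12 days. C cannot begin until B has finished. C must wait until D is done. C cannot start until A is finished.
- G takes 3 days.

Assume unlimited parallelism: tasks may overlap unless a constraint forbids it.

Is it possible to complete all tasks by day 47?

G has no prerequisites, so it starts at day 0 and finishes at day 3.
A can start immediately at day 0; it finishes at day 9.
D cannot start until A (finishes day 9); G (finishes day 3). The controlling bound is day 9, so D finishes at 9 + 9 = day 18.
B has to wait for A (finishes day 9); G (finishes day 3). The latest of these is day 9, so B runs day 9 to 9 + 8 = day 17.
C has to wait for B (finishes day 17); D (finishes day 18); A (finishes day 9). The latest of these is day 18, so C runs day 18 to 18 + 12 = day 30.
E needs all of C (finishes day 30); G (finishes day 3); B (finishes day 17). That puts its earliest start at day 30; it finishes at 30 + 12 = day 42.
For F: E (finishes day 42); C (finishes day 30); D (finishes day 18). Taking the maximum gives a start of day 42, and it finishes at 42 + 3 = day 45.
Every task is finished by day 45, which is no later than the deadline of 47, so the schedule is feasible.

Yes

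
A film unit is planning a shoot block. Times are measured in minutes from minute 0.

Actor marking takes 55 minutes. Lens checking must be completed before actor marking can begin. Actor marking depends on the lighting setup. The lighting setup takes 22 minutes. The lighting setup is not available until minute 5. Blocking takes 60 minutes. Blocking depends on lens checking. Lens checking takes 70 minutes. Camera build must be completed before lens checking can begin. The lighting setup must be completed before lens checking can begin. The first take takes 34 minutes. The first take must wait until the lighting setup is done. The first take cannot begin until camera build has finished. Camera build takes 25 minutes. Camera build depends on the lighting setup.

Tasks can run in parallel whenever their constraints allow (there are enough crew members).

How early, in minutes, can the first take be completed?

86

The lighting setup cannot begin until its own release at minute 5. It runs from minute 5 to 5 + 22 = minute 27.
Camera build waits on the lighting setup (finishes minute 27), so it starts at minute 27 and finishes at 27 + 25 = minute 52.
For the first take: the lighting setup (finishes minute 27); camera build (finishes minute 52). Taking the maximum gives a start of minute 52, and it finishes at 52 + 34 = minute 86.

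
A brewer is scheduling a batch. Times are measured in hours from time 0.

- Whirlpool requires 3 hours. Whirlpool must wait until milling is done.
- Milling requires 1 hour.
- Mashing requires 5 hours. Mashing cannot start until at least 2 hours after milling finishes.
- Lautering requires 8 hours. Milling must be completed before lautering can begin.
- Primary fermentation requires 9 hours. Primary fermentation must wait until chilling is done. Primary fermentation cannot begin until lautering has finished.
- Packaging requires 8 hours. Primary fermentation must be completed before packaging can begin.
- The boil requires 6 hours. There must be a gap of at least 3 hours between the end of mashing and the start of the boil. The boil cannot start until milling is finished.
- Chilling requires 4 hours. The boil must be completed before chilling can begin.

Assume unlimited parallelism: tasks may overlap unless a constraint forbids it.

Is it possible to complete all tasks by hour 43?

Milling can start immediately at hour 0; it finishes at hour 1.
Whirlpool cannot begin until milling (finishes hour 1). It runs from hour 1 to 1 + 3 = hour 4.
After milling (finishes hour 1), lautering can start at hour 1 and finishes at hour 9.
Mashing waits on milling (finishes hour 1, plus 2-hour gap → hour 3), so it starts at hour 3 and finishes at 3 + 5 = hour 8.
The boil needs all of mashing (finishes hour 8, plus 3-hour gap → hour 11); milling (finishes hour 1). That puts its earliest start at hour 11; it finishes at 11 + 6 = hour 17.
Chilling waits on the boil (finishes hour 17), so it starts at hour 17 and finishes at 17 + 4 = hour 21.
For primary fermentation: chilling (finishes hour 21); lautering (finishes hour 9). Taking the maximum gives a start of hour 21, and it finishes at 21 + 9 = hour 30.
Packaging waits on primary fermentation (finishes hour 30), so it starts at hour 30 and finishes at 30 + 8 = hour 38.
Every task is finished by hour 38, which is no later than the deadline of 43, so the schedule is feasible.

Yes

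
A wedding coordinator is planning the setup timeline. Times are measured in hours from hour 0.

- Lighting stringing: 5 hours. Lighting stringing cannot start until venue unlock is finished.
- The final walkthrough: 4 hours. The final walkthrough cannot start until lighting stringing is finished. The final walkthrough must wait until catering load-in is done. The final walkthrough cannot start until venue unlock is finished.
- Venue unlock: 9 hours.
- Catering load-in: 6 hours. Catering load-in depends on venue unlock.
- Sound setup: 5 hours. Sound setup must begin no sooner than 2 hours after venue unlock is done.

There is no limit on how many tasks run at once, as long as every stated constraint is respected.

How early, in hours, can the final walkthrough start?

15

Venue unlock can start immediately at hour 0; it finishes at hour 9.
Catering load-in cannot begin until venue unlock (finishes hour 9). It runs from hour 9 to 9 + 6 = hour 15.
Lighting stringing cannot begin until venue unlock (finishes hour 9). It runs from hour 9 to 9 + 5 = hour 14.
The final walkthrough waits on lighting stringing (finishes hour 14); catering load-in (finishes hour 15); venue unlock (finishes hour 9). The latest of these is hour 15, which is the earliest the final walkthrough can start.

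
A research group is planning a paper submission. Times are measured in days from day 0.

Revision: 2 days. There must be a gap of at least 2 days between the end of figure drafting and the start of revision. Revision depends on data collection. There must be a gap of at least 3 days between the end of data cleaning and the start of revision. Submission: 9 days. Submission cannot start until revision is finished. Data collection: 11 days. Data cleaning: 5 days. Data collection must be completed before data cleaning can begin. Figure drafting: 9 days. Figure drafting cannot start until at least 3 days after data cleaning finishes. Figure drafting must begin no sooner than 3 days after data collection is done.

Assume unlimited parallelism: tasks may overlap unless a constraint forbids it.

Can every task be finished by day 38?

No

Nothing blocks data collection, so it runs from day 0 to day 11.
Data cleaning cannot begin until data collection (finishes day 11). It runs from day 11 to 11 + 5 = day 16.
For figure drafting: data cleaning (finishes day 16, plus 3-day gap → day 19); data collection (finishes day 11, plus 3-day gap → day 14). Taking the maximum gives a start of day 19, and it finishes at 19 + 9 = day 28.
Revision needs all of figure drafting (finishes day 28, plus 2-day gap → day 30); data collection (finishes day 11); data cleaning (finishes day 16, plus 3-day gap → day 19). That puts its earliest start at day 30; it finishes at 30 + 2 = day 32.
Submission cannot begin until revision (finishes day 32). It runs from day 32 to 32 + 9 = day 41.
The earliest everything can be done is day 41, which is after the deadline of 38, so it is not possible.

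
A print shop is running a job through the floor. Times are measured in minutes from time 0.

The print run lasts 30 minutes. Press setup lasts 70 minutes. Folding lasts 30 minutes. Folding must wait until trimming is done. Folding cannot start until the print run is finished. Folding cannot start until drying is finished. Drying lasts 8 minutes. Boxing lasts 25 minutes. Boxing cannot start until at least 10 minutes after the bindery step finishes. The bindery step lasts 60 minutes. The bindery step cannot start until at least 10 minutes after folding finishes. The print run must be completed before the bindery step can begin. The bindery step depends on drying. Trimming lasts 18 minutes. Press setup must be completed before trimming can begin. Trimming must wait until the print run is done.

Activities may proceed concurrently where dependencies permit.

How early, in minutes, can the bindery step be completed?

188

Drying can start immediately at minute 0; it finishes at minute 8.
The print run has no prerequisites, so it starts at minute 0 and finishes at minute 30.
Press setup has no prerequisites, so it starts at minute 0 and finishes at minute 70.
Trimming needs all of press setup (finishes minute 70); the print run (finishes minute 30). That puts its earliest start at minute 70; it finishes at 70 + 18 = minute 88.
Folding cannot start until trimming (finishes minute 88); the print run (finishes minute 30); drying (finishes minute 8). The controlling bound is minute 88, so folding finishes at 88 + 30 = minute 118.
For the bindery step: folding (finishes minute 118, plus 10-minute gap → minute 128); the print run (finishes minute 30); drying (finishes minute 8). Taking the maximum gives a start of minute 128, and it finishes at 128 + 60 = minute 188.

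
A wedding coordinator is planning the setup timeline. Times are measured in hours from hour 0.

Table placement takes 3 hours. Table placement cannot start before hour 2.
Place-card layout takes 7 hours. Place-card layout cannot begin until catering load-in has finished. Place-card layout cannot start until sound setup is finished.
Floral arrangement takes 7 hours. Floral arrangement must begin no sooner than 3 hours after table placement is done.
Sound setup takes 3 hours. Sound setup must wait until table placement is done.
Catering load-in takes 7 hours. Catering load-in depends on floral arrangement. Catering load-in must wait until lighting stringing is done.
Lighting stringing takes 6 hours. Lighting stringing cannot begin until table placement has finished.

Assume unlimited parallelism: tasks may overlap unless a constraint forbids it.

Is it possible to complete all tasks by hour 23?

No

Table placement waits on its own release at hour 2, so it starts at hour 2 and finishes at 2 + 3 = hour 5.
Sound setup cannot begin until table placement (finishes hour 5). It runs from hour 5 to 5 + 3 = hour 8.
Lighting stringing cannot begin until table placement (finishes hour 5). It runs from hour 5 to 5 + 6 = hour 11.
Floral arrangement cannot begin until table placement (finishes hour 5, plus 3-hour gap → hour 8). It runs from hour 8 to 8 + 7 = hour 15.
For catering load-in: floral arrangement (finishes hour 15); lighting stringing (finishes hour 11). Taking the maximum gives a start of hour 15, and it finishes at 15 + 7 = hour 22.
Place-card layout has to wait for catering load-in (finishes hour 22); sound setup (finishes hour 8). The latest of these is hour 22, so place-card layout runs hour 22 to 22 + 7 = hour 29.
The earliest everything can be done is hour 29, which is after the deadline of 23, so it is not possible.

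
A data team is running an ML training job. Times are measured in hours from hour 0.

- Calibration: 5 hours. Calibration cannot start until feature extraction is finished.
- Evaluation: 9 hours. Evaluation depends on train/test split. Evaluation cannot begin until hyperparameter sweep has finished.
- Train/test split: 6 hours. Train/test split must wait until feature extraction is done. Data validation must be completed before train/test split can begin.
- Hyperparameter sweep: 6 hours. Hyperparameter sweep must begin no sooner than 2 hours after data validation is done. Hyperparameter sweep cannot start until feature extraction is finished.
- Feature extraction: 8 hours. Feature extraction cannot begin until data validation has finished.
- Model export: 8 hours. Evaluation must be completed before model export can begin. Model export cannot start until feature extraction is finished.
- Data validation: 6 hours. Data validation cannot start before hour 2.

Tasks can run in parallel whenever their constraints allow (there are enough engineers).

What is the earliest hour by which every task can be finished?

39

Data validation waits on its own release at hour 2, so it starts at hour 2 and finishes at 2 + 6 = hour 8.
Feature extraction cannot begin until data validation (finishes hour 8). It runs from hour 8 to 8 + 8 = hour 16.
Calibration cannot begin until feature extraction (finishes hour 16). It runs from hour 16 to 16 + 5 = hour 21.
Hyperparameter sweep cannot start until data validation (finishes hour 8, plus 2-hour gap → hour 10); feature extraction (finishes hour 16). The controlling bound is hour 16, so hyperparameter sweep finishes at 16 + 6 = hour 22.
Train/test split has to wait for feature extraction (finishes hour 16); data validation (finishes hour 8). The latest of these is hour 16, so train/test split runs hour 16 to 16 + 6 = hour 22.
Evaluation needs all of train/test split (finishes hour 22); hyperparameter sweep (finishes hour 22). That puts its earliest start at hour 22; it finishes at 22 + 9 = hour 31.
Model export has to wait for evaluation (finishes hour 31); feature extraction (finishes hour 16). The latest of these is hour 31, so model export runs hour 31 to 31 + 8 = hour 39.
All tasks are finished once the last one completes. Finish times: Data validation at 8, Feature extraction at 16, Train/test split at 22, Hyperparameter sweep at 22, Evaluation at 31, Calibration at 21, Model export at 39. The latest is hour 39.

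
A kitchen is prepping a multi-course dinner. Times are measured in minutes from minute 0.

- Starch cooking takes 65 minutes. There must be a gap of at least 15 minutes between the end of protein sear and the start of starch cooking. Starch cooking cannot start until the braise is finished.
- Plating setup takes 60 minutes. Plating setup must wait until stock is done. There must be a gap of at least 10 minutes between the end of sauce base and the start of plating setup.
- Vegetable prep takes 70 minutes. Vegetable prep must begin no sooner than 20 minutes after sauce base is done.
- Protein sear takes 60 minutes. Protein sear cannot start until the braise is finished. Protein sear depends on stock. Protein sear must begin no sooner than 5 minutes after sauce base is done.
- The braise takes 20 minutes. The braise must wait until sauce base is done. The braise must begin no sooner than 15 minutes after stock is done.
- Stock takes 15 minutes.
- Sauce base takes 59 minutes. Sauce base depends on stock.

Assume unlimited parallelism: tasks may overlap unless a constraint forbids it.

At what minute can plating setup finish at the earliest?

144

Nothing blocks stock, so it runs from minute 0 to minute 15.
Sauce base waits on stock (finishes minute 15), so it starts at minute 15 and finishes at 15 + 59 = minute 74.
Plating setup cannot start until stock (finishes minute 15); sauce base (finishes minute 74, plus 10-minute gap → minute 84). The controlling bound is minute 84, so plating setup finishes at 84 + 60 = minute 144.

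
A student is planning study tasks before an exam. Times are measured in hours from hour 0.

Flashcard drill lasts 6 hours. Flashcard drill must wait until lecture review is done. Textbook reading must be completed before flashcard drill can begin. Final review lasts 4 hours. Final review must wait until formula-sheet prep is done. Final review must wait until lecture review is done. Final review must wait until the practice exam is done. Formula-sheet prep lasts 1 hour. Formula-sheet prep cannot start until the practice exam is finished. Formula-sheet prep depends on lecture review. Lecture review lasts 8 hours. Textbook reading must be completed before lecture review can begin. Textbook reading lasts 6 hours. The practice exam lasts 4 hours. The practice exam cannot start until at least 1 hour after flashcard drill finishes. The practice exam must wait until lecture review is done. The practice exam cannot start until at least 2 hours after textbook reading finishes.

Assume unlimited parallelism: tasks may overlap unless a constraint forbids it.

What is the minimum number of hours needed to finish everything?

Textbook reading can start immediately at hour 0; it finishes at hour 6.
Lecture review cannot begin until textbook reading (finishes hour 6). It runs from hour 6 to 6 + 8 = hour 14.
Flashcard drill has to wait for lecture review (finishes hour 14); textbook reading (finishes hour 6). The latest of these is hour 14, so flashcard drill runs hour 14 to 14 + 6 = hour 20.
The practice exam has to wait for flashcard drill (finishes hour 20, plus 1-hour gap → hour 21); lecture review (finishes hour 14); textbook reading (finishes hour 6, plus 2-hour gap → hour 8). The latest of these is hour 21, so the practice exam runs hour 21 to 21 + 4 = hour 25.
Formula-sheet prep cannot start until the practice exam (finishes hour 25); lecture review (finishes hour 14). The controlling bound is hour 25, so formula-sheet prep finishes at 25 + 1 = hour 26.
Final review needs all of formula-sheet prep (finishes hour 26); lecture review (finishes hour 14); the practice exam (finishes hour 25). That puts its earliest start at hour 26; it finishes at 26 + 4 = hour 30.
All tasks are finished once the last one completes. Finish times: Textbook reading at 6, Lecture review at 14, Flashcard drill at 20, The practice exam at 25, Formula-sheet prep at 26, Final review at 30. The latest is hour 30.

30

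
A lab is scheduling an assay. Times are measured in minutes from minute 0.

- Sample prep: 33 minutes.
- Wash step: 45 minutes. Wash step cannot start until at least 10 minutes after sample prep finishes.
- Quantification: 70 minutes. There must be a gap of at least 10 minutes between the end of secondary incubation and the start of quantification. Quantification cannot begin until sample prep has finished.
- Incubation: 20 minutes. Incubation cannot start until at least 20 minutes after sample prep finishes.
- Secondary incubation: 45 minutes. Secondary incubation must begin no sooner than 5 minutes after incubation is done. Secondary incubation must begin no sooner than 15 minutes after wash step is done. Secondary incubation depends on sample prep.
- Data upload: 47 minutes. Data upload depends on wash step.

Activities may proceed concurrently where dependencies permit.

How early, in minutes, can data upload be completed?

135

Nothing blocks sample prep, so it runs from minute 0 to minute 33.
Wash step cannot begin until sample prep (finishes minute 33, plus 10-minute gap → minute 43). It runs from minute 43 to 43 + 45 = minute 88.
Data upload waits on wash step (finishes minute 88), so it starts at minute 88 and finishes at 88 + 47 = minute 135.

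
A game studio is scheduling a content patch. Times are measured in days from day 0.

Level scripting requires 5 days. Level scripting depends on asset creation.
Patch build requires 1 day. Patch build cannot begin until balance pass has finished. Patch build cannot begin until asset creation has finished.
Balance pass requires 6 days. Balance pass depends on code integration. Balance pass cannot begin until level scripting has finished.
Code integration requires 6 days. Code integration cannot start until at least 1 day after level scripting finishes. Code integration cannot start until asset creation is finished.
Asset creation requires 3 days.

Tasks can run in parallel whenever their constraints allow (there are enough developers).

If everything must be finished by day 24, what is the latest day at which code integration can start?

Nothing follows patch build; the deadline of day 24 is its only limit. It must start by 24 − 1 = day 23.
Since patch build (must start by day 23) depends on it, balance pass must finish by day 23. Backing off its 6-day duration gives a latest start of day 17.
Since balance pass (must start by day 17) depends on it, code integration must finish by day 17. Backing off its 6-day duration gives a latest start of day 11.

11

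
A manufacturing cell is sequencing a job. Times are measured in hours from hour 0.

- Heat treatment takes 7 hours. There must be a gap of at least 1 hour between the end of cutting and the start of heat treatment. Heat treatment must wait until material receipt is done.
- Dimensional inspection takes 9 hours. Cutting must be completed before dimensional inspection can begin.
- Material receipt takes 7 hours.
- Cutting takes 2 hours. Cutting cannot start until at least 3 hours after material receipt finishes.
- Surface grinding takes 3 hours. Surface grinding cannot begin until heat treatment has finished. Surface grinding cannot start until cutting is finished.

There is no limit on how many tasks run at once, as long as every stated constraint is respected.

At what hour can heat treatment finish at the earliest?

Material receipt has no prerequisites, so it starts at hour 0 and finishes at hour 7.
After material receipt (finishes hour 7, plus 3-hour gap → hour 10), cutting can start at hour 10 and finishes at hour 12.
Heat treatment has to wait for cutting (finishes hour 12, plus 1-hour gap → hour 13); material receipt (finishes hour 7). The latest of these is hour 13, so heat treatment runs hour 13 to 13 + 7 = hour 20.

20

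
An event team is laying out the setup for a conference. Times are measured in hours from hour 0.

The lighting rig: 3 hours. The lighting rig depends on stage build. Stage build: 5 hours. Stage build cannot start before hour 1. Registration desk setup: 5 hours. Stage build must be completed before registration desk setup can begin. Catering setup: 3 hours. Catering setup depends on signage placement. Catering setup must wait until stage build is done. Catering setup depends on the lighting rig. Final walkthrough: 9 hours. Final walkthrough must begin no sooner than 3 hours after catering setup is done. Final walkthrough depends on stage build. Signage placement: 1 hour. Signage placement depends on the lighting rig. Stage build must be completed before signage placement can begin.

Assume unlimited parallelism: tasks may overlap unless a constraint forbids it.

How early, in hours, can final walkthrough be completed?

After its own release at hour 1, stage build can start at hour 1 and finishes at hour 6.
The lighting rig waits on stage build (finishes hour 6), so it starts at hour 6 and finishes at 6 + 3 = hour 9.
Signage placement needs all of the lighting rig (finishes hour 9); stage build (finishes hour 6). That puts its earliest start at hour 9; it finishes at 9 + 1 = hour 10.
Catering setup needs all of signage placement (finishes hour 10); stage build (finishes hour 6); the lighting rig (finishes hour 9). That puts its earliest start at hour 10; it finishes at 10 + 3 = hour 13.
Final walkthrough cannot start until catering setup (finishes hour 13, plus 3-hour gap → hour 16); stage build (finishes hour 6). The controlling bound is hour 16, so final walkthrough finishes at 16 + 9 = hour 25.

25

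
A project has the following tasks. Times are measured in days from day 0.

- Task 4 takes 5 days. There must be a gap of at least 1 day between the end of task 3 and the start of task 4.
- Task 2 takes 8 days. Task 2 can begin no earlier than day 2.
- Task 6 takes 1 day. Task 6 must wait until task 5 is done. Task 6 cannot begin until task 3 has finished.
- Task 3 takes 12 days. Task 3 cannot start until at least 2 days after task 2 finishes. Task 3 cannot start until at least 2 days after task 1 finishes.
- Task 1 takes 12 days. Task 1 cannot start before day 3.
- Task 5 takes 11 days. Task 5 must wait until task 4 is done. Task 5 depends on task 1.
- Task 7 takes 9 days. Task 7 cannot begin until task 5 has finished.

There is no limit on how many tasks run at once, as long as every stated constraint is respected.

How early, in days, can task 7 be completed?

After its own release at day 2, task 2 can start at day 2 and finishes at day 10.
Task 1 waits on its own release at day 3, so it starts at day 3 and finishes at 3 + 12 = day 15.
Task 3 cannot start until task 2 (finishes day 10, plus 2-day gap → day 12); task 1 (finishes day 15, plus 2-day gap → day 17). The controlling bound is day 17, so task 3 finishes at 17 + 12 = day 29.
Task 4 cannot begin until task 3 (finishes day 29, plus 1-day gap → day 30). It runs from day 30 to 30 + 5 = day 35.
Task 5 needs all of task 4 (finishes day 35); task 1 (finishes day 15). That puts its earliest start at day 35; it finishes at 35 + 11 = day 46.
After task 5 (finishes day 46), task 7 can start at day 46 and finishes at day 55.

55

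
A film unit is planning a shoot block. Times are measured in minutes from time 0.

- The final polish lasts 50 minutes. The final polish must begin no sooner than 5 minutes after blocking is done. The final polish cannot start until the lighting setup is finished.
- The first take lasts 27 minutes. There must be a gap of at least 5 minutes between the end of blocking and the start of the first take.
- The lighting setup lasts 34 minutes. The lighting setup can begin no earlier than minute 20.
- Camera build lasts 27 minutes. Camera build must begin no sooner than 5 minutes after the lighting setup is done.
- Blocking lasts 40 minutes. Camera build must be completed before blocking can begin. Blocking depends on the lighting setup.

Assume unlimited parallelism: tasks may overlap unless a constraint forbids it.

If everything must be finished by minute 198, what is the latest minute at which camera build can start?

76

The final polish must finish by minute 198; it takes 50 minutes, so it must start by 198 − 50 = minute 148.
The first take has no dependents, so it just needs to finish by minute 198. Starting by 198 − 27 = minute 171 achieves that.
Blocking has several dependents: the final polish (must start by minute 148, minus 5-minute gap → minute 143); the first take (must start by minute 171, minus 5-minute gap → minute 166). The earliest of those limits is minute 143, so blocking must start by 143 − 40 = minute 103.
Camera build has to be done before blocking (must start by minute 103). That means finishing by minute 103, i.e. starting by 103 − 27 = minute 76.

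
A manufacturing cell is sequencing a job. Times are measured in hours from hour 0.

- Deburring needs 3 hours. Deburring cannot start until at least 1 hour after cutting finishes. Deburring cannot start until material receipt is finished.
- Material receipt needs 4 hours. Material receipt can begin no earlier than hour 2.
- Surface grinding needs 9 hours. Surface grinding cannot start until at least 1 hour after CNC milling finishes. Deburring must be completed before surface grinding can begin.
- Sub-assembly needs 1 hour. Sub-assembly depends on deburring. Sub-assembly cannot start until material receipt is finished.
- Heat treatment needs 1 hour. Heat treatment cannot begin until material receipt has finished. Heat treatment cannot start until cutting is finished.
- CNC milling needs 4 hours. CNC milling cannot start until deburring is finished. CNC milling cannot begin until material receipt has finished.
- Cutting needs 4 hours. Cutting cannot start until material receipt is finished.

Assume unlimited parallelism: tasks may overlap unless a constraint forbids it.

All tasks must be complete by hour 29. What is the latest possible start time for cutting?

To finish by hour 29, surface grinding (duration 9) must start no later than hour 20.
CNC milling has to be done before surface grinding (must start by hour 20, minus 1-hour gap → hour 19). That means finishing by hour 19, i.e. starting by 19 − 4 = hour 15.
To finish by hour 29, sub-assembly (duration 1) must start no later than hour 28.
Deburring feeds CNC milling (must start by hour 15); surface grinding (must start by hour 20); sub-assembly (must start by hour 28). Taking the minimum, deburring must finish by hour 15 and start by 15 − 3 = hour 12.
Heat treatment has no dependents, so it just needs to finish by hour 29. Starting by 29 − 1 = hour 28 achieves that.
For cutting: deburring (must start by hour 12, minus 1-hour gap → hour 11); heat treatment (must start by hour 28). The most restrictive is hour 11; with a 4-hour duration, cutting must start by hour 7.

7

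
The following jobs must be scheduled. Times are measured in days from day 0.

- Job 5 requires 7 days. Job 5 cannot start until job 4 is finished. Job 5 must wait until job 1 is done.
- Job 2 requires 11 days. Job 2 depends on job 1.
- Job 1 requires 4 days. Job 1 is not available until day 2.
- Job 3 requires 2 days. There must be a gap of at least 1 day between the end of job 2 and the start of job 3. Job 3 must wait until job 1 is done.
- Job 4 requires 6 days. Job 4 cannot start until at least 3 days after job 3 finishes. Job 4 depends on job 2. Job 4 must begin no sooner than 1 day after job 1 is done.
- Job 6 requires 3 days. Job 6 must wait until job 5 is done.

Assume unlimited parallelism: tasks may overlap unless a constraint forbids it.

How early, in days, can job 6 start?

36

Job 1 waits on its own release at day 2, so it starts at day 2 and finishes at 2 + 4 = day 6.
Job 2 cannot begin until job 1 (finishes day 6). It runs from day 6 to 6 + 11 = day 17.
Job 3 has to wait for job 2 (finishes day 17, plus 1-day gap → day 18); job 1 (finishes day 6). The latest of these is day 18, so job 3 runs day 18 to 18 + 2 = day 20.
Job 4 has to wait for job 3 (finishes day 20, plus 3-day gap → day 23); job 2 (finishes day 17); job 1 (finishes day 6, plus 1-day gap → day 7). The latest of these is day 23, so job 4 runs day 23 to 23 + 6 = day 29.
Job 5 has to wait for job 4 (finishes day 29); job 1 (finishes day 6). The latest of these is day 29, so job 5 runs day 29 to 29 + 7 = day 36.
Job 6 waits on job 5 (finishes day 36), so the earliest it can start is day 36.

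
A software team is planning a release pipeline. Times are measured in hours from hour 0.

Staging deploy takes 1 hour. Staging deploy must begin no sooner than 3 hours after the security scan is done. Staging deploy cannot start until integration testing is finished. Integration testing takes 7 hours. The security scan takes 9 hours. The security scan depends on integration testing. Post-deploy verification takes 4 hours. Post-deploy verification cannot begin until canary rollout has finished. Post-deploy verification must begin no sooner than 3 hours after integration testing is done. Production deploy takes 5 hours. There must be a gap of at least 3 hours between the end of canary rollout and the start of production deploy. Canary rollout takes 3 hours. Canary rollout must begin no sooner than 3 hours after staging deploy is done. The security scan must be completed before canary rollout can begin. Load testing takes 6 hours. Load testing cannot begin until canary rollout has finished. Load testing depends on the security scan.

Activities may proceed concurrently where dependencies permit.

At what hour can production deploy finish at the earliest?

34

Nothing blocks integration testing, so it runs from hour 0 to hour 7.
After integration testing (finishes hour 7), the security scan can start at hour 7 and finishes at hour 16.
Staging deploy needs all of the security scan (finishes hour 16, plus 3-hour gap → hour 19); integration testing (finishes hour 7). That puts its earliest start at hour 19; it finishes at 19 + 1 = hour 20.
For canary rollout: staging deploy (finishes hour 20, plus 3-hour gap → hour 23); the security scan (finishes hour 16). Taking the maximum gives a start of hour 23, and it finishes at 23 + 3 = hour 26.
Production deploy cannot begin until canary rollout (finishes hour 26, plus 3-hour gap → hour 29). It runs from hour 29 to 29 + 5 = hour 34.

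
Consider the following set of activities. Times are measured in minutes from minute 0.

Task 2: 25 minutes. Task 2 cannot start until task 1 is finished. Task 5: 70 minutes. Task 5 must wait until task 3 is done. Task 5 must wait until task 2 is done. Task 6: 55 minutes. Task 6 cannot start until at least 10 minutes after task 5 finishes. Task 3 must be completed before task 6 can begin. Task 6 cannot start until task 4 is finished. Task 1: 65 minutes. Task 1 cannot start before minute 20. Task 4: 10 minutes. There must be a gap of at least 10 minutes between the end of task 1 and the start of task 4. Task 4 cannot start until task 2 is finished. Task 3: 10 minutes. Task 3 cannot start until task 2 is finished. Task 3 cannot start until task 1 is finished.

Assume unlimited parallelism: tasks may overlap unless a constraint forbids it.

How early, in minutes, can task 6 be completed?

255

Task 1 cannot begin until its own release at minute 20. It runs from minute 20 to 20 + 65 = minute 85.
Task 2 cannot begin until task 1 (finishes minute 85). It runs from minute 85 to 85 + 25 = minute 110.
Task 4 cannot start until task 1 (finishes minute 85, plus 10-minute gap → minute 95); task 2 (finishes minute 110). The controlling bound is minute 110, so task 4 finishes at 110 + 10 = minute 120.
Task 3 needs all of task 2 (finishes minute 110); task 1 (finishes minute 85). That puts its earliest start at minute 110; it finishes at 110 + 10 = minute 120.
Task 5 has to wait for task 3 (finishes minute 120); task 2 (finishes minute 110). The latest of these is minute 120, so task 5 runs minute 120 to 120 + 70 = minute 190.
For task 6: task 5 (finishes minute 190, plus 10-minute gap → minute 200); task 3 (finishes minute 120); task 4 (finishes minute 120). Taking the maximum gives a start of minute 200, and it finishes at 200 + 55 = minute 255.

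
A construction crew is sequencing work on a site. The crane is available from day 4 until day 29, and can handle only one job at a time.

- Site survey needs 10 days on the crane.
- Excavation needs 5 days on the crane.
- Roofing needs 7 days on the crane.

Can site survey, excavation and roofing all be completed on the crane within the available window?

Yes

The crane window is 29 − 4 = 25 days.
Running back to back, the jobs need 10 + 5 + 7 = 22 days on the crane.
Since 22 ≤ 25, they fit within the window.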